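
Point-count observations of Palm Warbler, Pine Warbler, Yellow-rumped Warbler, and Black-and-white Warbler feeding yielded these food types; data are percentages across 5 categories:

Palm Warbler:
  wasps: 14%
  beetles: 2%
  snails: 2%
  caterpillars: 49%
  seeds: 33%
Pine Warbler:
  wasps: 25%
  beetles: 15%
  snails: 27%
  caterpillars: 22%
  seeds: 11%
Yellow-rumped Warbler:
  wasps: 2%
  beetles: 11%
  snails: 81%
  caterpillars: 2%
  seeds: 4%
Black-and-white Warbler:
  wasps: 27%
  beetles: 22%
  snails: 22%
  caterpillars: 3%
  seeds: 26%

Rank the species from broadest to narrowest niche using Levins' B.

Pine Warbler > Black-and-white Warbler > Palm Warbler > Yellow-rumped Warbler

Convert percentages to proportions (divide by 100).
Σp_Palmᵢ² = 0.14² + 0.02² + 0.02² + 0.49² + 0.33² = 0.0196 + 0.0004 + 0.0004 + 0.2401 + 0.1089 = 0.3694
B_Palm = 1 / 0.3694 = 2.7071
Σp_Pineᵢ² = 0.25² + 0.15² + 0.27² + 0.22² + 0.11² = 0.0625 + 0.0225 + 0.0729 + 0.0484 + 0.0121 = 0.2184
B_Pine = 1 / 0.2184 = 4.5788
Σp_Yellᵢ² = 0.02² + 0.11² + 0.81² + 0.02² + 0.04² = 0.0004 + 0.0121 + 0.6561 + 0.0004 + 0.0016 = 0.6706
B_Yell = 1 / 0.6706 = 1.4912
Σp_Blacᵢ² = 0.27² + 0.22² + 0.22² + 0.03² + 0.26² = 0.0729 + 0.0484 + 0.0484 + 0.0009 + 0.0676 = 0.2382
B_Blac = 1 / 0.2382 = 4.1982
Ranking by B (broadest → narrowest): Pine Warbler (4.58) > Black-and-white Warbler (4.20) > Palm Warbler (2.71) > Yellow-rumped Warbler (1.49)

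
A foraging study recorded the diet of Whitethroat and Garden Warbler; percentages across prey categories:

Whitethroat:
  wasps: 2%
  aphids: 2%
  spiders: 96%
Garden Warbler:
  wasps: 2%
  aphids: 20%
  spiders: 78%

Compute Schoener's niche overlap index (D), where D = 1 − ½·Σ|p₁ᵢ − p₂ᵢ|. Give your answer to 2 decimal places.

0.82

Convert percentages to proportions (divide by 100).
Σ|p₁ᵢ − p₂ᵢ| = 0.00 + 0.18 + 0.18 = 0.36
D = 1 − ½ × 0.36 = 1 − 0.180 = 0.8200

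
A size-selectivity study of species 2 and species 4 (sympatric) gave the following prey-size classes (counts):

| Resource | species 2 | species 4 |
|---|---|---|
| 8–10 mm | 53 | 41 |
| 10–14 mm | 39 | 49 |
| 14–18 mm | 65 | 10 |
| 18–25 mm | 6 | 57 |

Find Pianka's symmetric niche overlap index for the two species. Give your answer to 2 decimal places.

0.64

Proportions for species 2 (n=163): 53/163=0.3252, 39/163=0.2393, 65/163=0.3988, 6/163=0.0368
Proportions for species 4 (n=157): 41/157=0.2611, 49/157=0.3121, 10/157=0.0637, 57/157=0.3631
Σ p₁ᵢp₂ᵢ = 0.084910 + 0.074686 + 0.025404 + 0.013362 = 0.198362
Σp_1ᵢ² = 0.3252² + 0.2393² + 0.3988² + 0.0368² = 0.105755 + 0.057264 + 0.159041 + 0.001354 = 0.323414
Σp_2ᵢ² = 0.2611² + 0.3121² + 0.0637² + 0.3631² = 0.068173 + 0.097406 + 0.004058 + 0.131842 = 0.301479
O = 0.198362 / √(0.323414 × 0.301479) = 0.198362 / 0.3122540 = 0.6353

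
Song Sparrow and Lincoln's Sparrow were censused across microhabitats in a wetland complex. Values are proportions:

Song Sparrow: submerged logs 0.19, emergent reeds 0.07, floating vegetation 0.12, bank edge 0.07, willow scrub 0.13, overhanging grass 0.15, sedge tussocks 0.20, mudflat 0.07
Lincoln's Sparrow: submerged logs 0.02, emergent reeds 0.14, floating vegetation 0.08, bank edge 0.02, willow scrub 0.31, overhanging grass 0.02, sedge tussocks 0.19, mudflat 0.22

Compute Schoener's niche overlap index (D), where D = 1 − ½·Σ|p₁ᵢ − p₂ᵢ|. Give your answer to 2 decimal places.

0.60

Σ|p₁ᵢ − p₂ᵢ| = 0.17 + 0.07 + 0.04 + 0.05 + 0.18 + 0.13 + 0.01 + 0.15 = 0.80
D = 1 − ½ × 0.80 = 1 − 0.400 = 0.6000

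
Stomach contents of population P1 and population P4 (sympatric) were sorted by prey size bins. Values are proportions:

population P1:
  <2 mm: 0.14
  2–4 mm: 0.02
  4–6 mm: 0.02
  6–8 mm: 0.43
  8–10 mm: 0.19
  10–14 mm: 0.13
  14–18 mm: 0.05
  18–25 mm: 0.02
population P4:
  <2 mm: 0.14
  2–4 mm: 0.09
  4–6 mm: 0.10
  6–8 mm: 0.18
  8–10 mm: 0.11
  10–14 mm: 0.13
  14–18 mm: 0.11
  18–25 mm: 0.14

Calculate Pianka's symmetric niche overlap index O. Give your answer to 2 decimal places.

0.79

Σ p₁ᵢp₂ᵢ = 0.0196 + 0.0018 + 0.0020 + 0.0774 + 0.0209 + 0.0169 + 0.0055 + 0.0028 = 0.1469
Σp_1ᵢ² = 0.14² + 0.02² + 0.02² + 0.43² + 0.19² + 0.13² + 0.05² + 0.02² = 0.0196 + 0.0004 + 0.0004 + 0.1849 + 0.0361 + 0.0169 + 0.0025 + 0.0004 = 0.2612
Σp_2ᵢ² = 0.14² + 0.09² + 0.10² + 0.18² + 0.11² + 0.13² + 0.11² + 0.14² = 0.0196 + 0.0081 + 0.0100 + 0.0324 + 0.0121 + 0.0169 + 0.0121 + 0.0196 = 0.1308
O = 0.1469 / √(0.2612 × 0.1308) = 0.1469 / 0.18484 = 0.7947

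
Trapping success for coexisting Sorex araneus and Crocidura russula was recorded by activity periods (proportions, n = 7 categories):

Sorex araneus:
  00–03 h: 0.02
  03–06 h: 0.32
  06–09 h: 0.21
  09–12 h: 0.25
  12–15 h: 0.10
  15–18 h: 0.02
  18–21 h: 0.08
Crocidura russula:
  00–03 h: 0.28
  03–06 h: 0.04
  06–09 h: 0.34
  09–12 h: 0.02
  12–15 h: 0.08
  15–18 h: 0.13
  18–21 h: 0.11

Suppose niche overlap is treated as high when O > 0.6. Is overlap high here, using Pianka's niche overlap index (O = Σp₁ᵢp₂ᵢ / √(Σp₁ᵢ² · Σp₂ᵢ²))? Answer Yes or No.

Σ p₁ᵢp₂ᵢ = 0.0056 + 0.0128 + 0.0714 + 0.0050 + 0.0080 + 0.0026 + 0.0088 = 0.1142
Σp_1ᵢ² = 0.02² + 0.32² + 0.21² + 0.25² + 0.10² + 0.02² + 0.08² = 0.0004 + 0.1024 + 0.0441 + 0.0625 + 0.0100 + 0.0004 + 0.0064 = 0.2262
Σp_2ᵢ² = 0.28² + 0.04² + 0.34² + 0.02² + 0.08² + 0.13² + 0.11² = 0.0784 + 0.0016 + 0.1156 + 0.0004 + 0.0064 + 0.0169 + 0.0121 = 0.2314
O = 0.1142 / √(0.2262 × 0.2314) = 0.1142 / 0.22879 = 0.4991
O = 0.4991 < 0.6 → No.

No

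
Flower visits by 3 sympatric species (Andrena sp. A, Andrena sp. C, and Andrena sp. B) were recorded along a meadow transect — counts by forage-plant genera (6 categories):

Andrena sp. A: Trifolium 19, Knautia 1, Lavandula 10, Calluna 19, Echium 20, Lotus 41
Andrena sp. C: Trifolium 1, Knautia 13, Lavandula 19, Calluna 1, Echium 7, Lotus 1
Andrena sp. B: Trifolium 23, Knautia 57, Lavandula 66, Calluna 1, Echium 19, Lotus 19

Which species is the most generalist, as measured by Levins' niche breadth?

Andrena sp. A

Proportions for Andrena sp. A (n=110): 19/110=0.1727, 1/110=0.0091, 10/110=0.0909, 19/110=0.1727, 20/110=0.1818, 41/110=0.3727
Proportions for Andrena sp. C (n=42): 1/42=0.0238, 13/42=0.3095, 19/42=0.4524, 1/42=0.0238, 7/42=0.1667, 1/42=0.0238
Proportions for Andrena sp. B (n=185): 23/185=0.1243, 57/185=0.3081, 66/185=0.3568, 1/185=0.0054, 19/185=0.1027, 19/185=0.1027
Σp_Aᵢ² = 0.1727² + 0.0091² + 0.0909² + 0.1727² + 0.1818² + 0.3727² = 0.029825 + 0.000083 + 0.008263 + 0.029825 + 0.033051 + 0.138905 = 0.239952
B_A = 1 / 0.239952 = 4.1675
Σp_Cᵢ² = 0.0238² + 0.3095² + 0.4524² + 0.0238² + 0.1667² + 0.0238² = 0.000566 + 0.095790 + 0.204666 + 0.000566 + 0.027789 + 0.000566 = 0.329943
B_C = 1 / 0.329943 = 3.0308
Σp_Bᵢ² = 0.1243² + 0.3081² + 0.3568² + 0.0054² + 0.1027² + 0.1027² = 0.015450 + 0.094926 + 0.127306 + 0.000029 + 0.010547 + 0.010547 = 0.258805
B_B = 1 / 0.258805 = 3.8639
Highest B → broadest niche (most generalist): Andrena sp. A (B = 4.17).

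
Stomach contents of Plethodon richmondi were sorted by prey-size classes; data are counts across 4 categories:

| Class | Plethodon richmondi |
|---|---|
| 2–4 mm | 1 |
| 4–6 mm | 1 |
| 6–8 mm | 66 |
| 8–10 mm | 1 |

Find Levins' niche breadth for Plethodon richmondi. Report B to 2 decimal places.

1.09

Proportions for Plethodon richmondi (n=69): 1/69=0.0145, 1/69=0.0145, 66/69=0.9565, 1/69=0.0145
Σpᵢ² = 0.0145² + 0.0145² + 0.9565² + 0.0145² = 0.000210 + 0.000210 + 0.914892 + 0.000210 = 0.915522
B = 1 / 0.915522 = 1.0923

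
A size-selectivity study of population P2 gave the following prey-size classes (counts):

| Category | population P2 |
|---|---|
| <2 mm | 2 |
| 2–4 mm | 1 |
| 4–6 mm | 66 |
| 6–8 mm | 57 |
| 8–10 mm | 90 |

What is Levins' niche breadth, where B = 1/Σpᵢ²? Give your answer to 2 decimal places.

Proportions for population P2 (n=216): 2/216=0.0093, 1/216=0.0046, 66/216=0.3056, 57/216=0.2639, 90/216=0.4167
Σpᵢ² = 0.0093² + 0.0046² + 0.3056² + 0.2639² + 0.4167² = 0.000086 + 0.000021 + 0.093391 + 0.069643 + 0.173639 = 0.336780
B = 1 / 0.336780 = 2.9693

2.97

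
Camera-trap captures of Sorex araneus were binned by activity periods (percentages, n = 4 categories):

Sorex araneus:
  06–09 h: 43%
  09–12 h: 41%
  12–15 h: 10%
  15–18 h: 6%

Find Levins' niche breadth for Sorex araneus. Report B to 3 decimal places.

Convert percentages to proportions (divide by 100).
Σpᵢ² = 0.43² + 0.41² + 0.10² + 0.06² = 0.1849 + 0.1681 + 0.0100 + 0.0036 = 0.3666
B = 1 / 0.3666 = 2.72777

2.728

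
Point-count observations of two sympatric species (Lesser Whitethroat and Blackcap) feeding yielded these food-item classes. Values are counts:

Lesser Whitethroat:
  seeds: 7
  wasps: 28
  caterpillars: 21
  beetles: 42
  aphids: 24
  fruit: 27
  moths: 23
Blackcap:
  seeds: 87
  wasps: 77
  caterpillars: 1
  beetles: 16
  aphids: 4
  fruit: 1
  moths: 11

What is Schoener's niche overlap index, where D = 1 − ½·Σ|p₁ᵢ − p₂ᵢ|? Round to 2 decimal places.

Proportions for Lesser Whitethroat (n=172): 7/172=0.0407, 28/172=0.1628, 21/172=0.1221, 42/172=0.2442, 24/172=0.1395, 27/172=0.1570, 23/172=0.1337
Proportions for Blackcap (n=197): 87/197=0.4416, 77/197=0.3909, 1/197=0.0051, 16/197=0.0812, 4/197=0.0203, 1/197=0.0051, 11/197=0.0558
Σ|p₁ᵢ − p₂ᵢ| = 0.4009 + 0.2281 + 0.1170 + 0.1630 + 0.1192 + 0.1519 + 0.0779 = 1.2580
D = 1 − ½ × 1.2580 = 1 − 0.62900 = 0.37100

0.37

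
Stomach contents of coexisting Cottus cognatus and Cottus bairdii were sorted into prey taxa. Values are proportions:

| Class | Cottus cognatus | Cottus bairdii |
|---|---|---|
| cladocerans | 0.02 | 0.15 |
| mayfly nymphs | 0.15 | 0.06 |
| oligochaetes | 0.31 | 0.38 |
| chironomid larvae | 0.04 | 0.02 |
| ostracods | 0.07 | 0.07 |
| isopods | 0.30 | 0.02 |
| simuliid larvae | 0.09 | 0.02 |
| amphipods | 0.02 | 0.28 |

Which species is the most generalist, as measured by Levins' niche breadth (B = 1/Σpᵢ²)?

Cottus cognatus

Σp_cognᵢ² = 0.02² + 0.15² + 0.31² + 0.04² + 0.07² + 0.30² + 0.09² + 0.02² = 0.0004 + 0.0225 + 0.0961 + 0.0016 + 0.0049 + 0.0900 + 0.0081 + 0.0004 = 0.2240
B_cogn = 1 / 0.2240 = 4.4643
Σp_bairᵢ² = 0.15² + 0.06² + 0.38² + 0.02² + 0.07² + 0.02² + 0.02² + 0.28² = 0.0225 + 0.0036 + 0.1444 + 0.0004 + 0.0049 + 0.0004 + 0.0004 + 0.0784 = 0.2550
B_bair = 1 / 0.2550 = 3.9216
Highest B → broadest niche (most generalist): Cottus cognatus (B = 4.46).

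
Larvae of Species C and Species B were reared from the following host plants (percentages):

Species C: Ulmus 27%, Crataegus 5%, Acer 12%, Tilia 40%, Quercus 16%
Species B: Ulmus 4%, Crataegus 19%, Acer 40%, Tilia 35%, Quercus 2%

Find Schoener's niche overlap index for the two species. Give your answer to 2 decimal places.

0.58

Convert percentages to proportions (divide by 100).
Σ|p₁ᵢ − p₂ᵢ| = 0.23 + 0.14 + 0.28 + 0.05 + 0.14 = 0.84
D = 1 − ½ × 0.84 = 1 − 0.420 = 0.5800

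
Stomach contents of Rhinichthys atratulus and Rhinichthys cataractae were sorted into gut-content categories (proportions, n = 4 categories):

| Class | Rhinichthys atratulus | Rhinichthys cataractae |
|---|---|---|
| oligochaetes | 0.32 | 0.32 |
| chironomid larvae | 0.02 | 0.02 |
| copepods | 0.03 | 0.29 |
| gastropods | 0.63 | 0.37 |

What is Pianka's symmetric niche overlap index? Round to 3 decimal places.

0.856

Σ p₁ᵢp₂ᵢ = 0.1024 + 0.0004 + 0.0087 + 0.2331 = 0.3446
Σp_1ᵢ² = 0.32² + 0.02² + 0.03² + 0.63² = 0.1024 + 0.0004 + 0.0009 + 0.3969 = 0.5006
Σp_2ᵢ² = 0.32² + 0.02² + 0.29² + 0.37² = 0.1024 + 0.0004 + 0.0841 + 0.1369 = 0.3238
O = 0.3446 / √(0.5006 × 0.3238) = 0.3446 / 0.402609 = 0.85592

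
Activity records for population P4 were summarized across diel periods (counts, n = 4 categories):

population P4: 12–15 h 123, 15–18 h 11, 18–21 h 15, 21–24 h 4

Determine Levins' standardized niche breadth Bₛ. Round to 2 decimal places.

Proportions for population P4 (n=153): 123/153=0.8039, 11/153=0.0719, 15/153=0.0980, 4/153=0.0261
Σpᵢ² = 0.8039² + 0.0719² + 0.0980² + 0.0261² = 0.646255 + 0.005170 + 0.009604 + 0.000681 = 0.661710
B = 1 / 0.661710 = 1.5112
Bₛ = (B − 1)/(n − 1) = (1.5112 − 1)/(4 − 1) = 0.5112/3 = 0.1704

0.17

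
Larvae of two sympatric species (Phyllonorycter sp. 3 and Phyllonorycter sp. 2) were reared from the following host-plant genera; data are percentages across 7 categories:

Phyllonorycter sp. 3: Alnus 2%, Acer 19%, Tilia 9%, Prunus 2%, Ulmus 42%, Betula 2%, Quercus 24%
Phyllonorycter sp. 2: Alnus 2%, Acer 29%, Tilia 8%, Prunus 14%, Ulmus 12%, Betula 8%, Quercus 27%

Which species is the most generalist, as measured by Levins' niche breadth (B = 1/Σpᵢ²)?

Phyllonorycter sp. 2

Convert percentages to proportions (divide by 100).
Σp_3ᵢ² = 0.02² + 0.19² + 0.09² + 0.02² + 0.42² + 0.02² + 0.24² = 0.0004 + 0.0361 + 0.0081 + 0.0004 + 0.1764 + 0.0004 + 0.0576 = 0.2794
B_3 = 1 / 0.2794 = 3.5791
Σp_2ᵢ² = 0.02² + 0.29² + 0.08² + 0.14² + 0.12² + 0.08² + 0.27² = 0.0004 + 0.0841 + 0.0064 + 0.0196 + 0.0144 + 0.0064 + 0.0729 = 0.2042
B_2 = 1 / 0.2042 = 4.8972
Highest B → broadest niche (most generalist): Phyllonorycter sp. 2 (B = 4.90).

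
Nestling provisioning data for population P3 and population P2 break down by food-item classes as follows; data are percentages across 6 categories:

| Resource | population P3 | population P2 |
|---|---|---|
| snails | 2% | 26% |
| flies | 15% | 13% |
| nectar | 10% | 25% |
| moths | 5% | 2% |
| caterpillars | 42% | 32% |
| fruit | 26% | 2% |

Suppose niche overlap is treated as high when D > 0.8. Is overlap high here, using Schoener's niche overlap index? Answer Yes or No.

No

Convert percentages to proportions (divide by 100).
Σ|p₁ᵢ − p₂ᵢ| = 0.24 + 0.02 + 0.15 + 0.03 + 0.10 + 0.24 = 0.78
D = 1 − ½ × 0.78 = 1 − 0.390 = 0.6100
D = 0.6100 < 0.8 → No.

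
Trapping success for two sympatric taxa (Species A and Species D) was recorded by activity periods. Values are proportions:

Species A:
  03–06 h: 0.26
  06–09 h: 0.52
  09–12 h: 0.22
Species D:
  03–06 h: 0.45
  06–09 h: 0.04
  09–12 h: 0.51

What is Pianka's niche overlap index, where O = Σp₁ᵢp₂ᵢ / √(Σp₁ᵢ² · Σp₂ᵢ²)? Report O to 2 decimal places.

0.59

Σ p₁ᵢp₂ᵢ = 0.1170 + 0.0208 + 0.1122 = 0.2500
Σp_1ᵢ² = 0.26² + 0.52² + 0.22² = 0.0676 + 0.2704 + 0.0484 = 0.3864
Σp_2ᵢ² = 0.45² + 0.04² + 0.51² = 0.2025 + 0.0016 + 0.2601 = 0.4642
O = 0.2500 / √(0.3864 × 0.4642) = 0.2500 / 0.42352 = 0.5903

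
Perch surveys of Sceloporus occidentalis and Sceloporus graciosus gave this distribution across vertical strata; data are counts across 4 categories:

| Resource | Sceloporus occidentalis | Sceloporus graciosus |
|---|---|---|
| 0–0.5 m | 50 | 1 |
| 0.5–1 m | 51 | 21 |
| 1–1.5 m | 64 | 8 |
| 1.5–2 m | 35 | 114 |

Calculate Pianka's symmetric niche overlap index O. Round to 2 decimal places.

0.47

Proportions for Sceloporus occidentalis (n=200): 50/200=0.2500, 51/200=0.2550, 64/200=0.3200, 35/200=0.1750
Proportions for Sceloporus graciosus (n=144): 1/144=0.0069, 21/144=0.1458, 8/144=0.0556, 114/144=0.7917
Σ p₁ᵢp₂ᵢ = 0.001725 + 0.037179 + 0.017792 + 0.138548 = 0.195244
Σp_1ᵢ² = 0.2500² + 0.2550² + 0.3200² + 0.1750² = 0.062500 + 0.065025 + 0.102400 + 0.030625 = 0.260550
Σp_2ᵢ² = 0.0069² + 0.1458² + 0.0556² + 0.7917² = 0.000048 + 0.021258 + 0.003091 + 0.626789 = 0.651186
O = 0.195244 / √(0.260550 × 0.651186) = 0.195244 / 0.4119060 = 0.4740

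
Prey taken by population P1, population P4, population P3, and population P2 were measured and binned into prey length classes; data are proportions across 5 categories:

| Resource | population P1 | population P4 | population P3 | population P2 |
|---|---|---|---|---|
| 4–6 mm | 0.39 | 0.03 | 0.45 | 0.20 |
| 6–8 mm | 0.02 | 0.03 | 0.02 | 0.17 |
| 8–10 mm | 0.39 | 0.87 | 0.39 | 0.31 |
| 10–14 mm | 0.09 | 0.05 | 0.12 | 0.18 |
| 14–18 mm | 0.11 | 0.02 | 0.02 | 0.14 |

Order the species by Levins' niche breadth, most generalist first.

population P2 > population P1 > population P3 > population P4

Σp_P1ᵢ² = 0.39² + 0.02² + 0.39² + 0.09² + 0.11² = 0.1521 + 0.0004 + 0.1521 + 0.0081 + 0.0121 = 0.3248
B_P1 = 1 / 0.3248 = 3.0788
Σp_P4ᵢ² = 0.03² + 0.03² + 0.87² + 0.05² + 0.02² = 0.0009 + 0.0009 + 0.7569 + 0.0025 + 0.0004 = 0.7616
B_P4 = 1 / 0.7616 = 1.3130
Σp_P3ᵢ² = 0.45² + 0.02² + 0.39² + 0.12² + 0.02² = 0.2025 + 0.0004 + 0.1521 + 0.0144 + 0.0004 = 0.3698
B_P3 = 1 / 0.3698 = 2.7042
Σp_P2ᵢ² = 0.20² + 0.17² + 0.31² + 0.18² + 0.14² = 0.0400 + 0.0289 + 0.0961 + 0.0324 + 0.0196 = 0.2170
B_P2 = 1 / 0.2170 = 4.6083
Ranking by B (broadest → narrowest): population P2 (4.61) > population P1 (3.08) > population P3 (2.70) > population P4 (1.31)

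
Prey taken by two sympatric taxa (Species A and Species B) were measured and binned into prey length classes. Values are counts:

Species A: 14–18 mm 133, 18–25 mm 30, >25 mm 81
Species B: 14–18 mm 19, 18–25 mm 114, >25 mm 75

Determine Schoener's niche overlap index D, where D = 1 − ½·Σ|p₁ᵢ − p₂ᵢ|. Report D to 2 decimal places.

0.55

Proportions for Species A (n=244): 133/244=0.5451, 30/244=0.1230, 81/244=0.3320
Proportions for Species B (n=208): 19/208=0.0913, 114/208=0.5481, 75/208=0.3606
Σ|p₁ᵢ − p₂ᵢ| = 0.4538 + 0.4251 + 0.0286 = 0.9075
D = 1 − ½ × 0.9075 = 1 − 0.45375 = 0.54625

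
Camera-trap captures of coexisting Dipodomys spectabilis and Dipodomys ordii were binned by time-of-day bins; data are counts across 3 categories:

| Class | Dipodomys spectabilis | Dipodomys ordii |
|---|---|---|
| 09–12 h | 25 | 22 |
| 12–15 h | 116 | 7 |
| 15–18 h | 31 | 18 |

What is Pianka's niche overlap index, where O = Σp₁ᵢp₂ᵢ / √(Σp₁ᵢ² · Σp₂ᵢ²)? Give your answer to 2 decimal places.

0.53

Proportions for Dipodomys spectabilis (n=172): 25/172=0.1453, 116/172=0.6744, 31/172=0.1802
Proportions for Dipodomys ordii (n=47): 22/47=0.4681, 7/47=0.1489, 18/47=0.3830
Σ p₁ᵢp₂ᵢ = 0.068015 + 0.100418 + 0.069017 = 0.237450
Σp_1ᵢ² = 0.1453² + 0.6744² + 0.1802² = 0.021112 + 0.454815 + 0.032472 = 0.508399
Σp_2ᵢ² = 0.4681² + 0.1489² + 0.3830² = 0.219118 + 0.022171 + 0.146689 = 0.387978
O = 0.237450 / √(0.508399 × 0.387978) = 0.237450 / 0.4441257 = 0.5346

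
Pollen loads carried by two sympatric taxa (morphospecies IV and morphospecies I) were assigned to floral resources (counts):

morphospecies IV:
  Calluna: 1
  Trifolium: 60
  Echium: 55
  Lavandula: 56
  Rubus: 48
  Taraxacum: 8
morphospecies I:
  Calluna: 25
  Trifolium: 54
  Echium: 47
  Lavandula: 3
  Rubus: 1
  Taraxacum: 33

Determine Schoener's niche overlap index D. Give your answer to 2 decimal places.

Proportions for morphospecies IV (n=228): 1/228=0.0044, 60/228=0.2632, 55/228=0.2412, 56/228=0.2456, 48/228=0.2105, 8/228=0.0351
Proportions for morphospecies I (n=163): 25/163=0.1534, 54/163=0.3313, 47/163=0.2883, 3/163=0.0184, 1/163=0.0061, 33/163=0.2025
Σ|p₁ᵢ − p₂ᵢ| = 0.1490 + 0.0681 + 0.0471 + 0.2272 + 0.2044 + 0.1674 = 0.8632
D = 1 − ½ × 0.8632 = 1 − 0.43160 = 0.56840

0.57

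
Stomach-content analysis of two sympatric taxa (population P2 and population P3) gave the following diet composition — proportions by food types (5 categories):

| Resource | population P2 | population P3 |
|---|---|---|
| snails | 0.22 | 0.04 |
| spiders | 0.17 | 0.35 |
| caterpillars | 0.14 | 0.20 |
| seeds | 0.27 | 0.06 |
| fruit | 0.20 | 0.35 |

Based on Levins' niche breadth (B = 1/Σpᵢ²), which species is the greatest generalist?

population P2

Σp_P2ᵢ² = 0.22² + 0.17² + 0.14² + 0.27² + 0.20² = 0.0484 + 0.0289 + 0.0196 + 0.0729 + 0.0400 = 0.2098
B_P2 = 1 / 0.2098 = 4.7664
Σp_P3ᵢ² = 0.04² + 0.35² + 0.20² + 0.06² + 0.35² = 0.0016 + 0.1225 + 0.0400 + 0.0036 + 0.1225 = 0.2902
B_P3 = 1 / 0.2902 = 3.4459
Highest B → broadest niche (most generalist): population P2 (B = 4.77).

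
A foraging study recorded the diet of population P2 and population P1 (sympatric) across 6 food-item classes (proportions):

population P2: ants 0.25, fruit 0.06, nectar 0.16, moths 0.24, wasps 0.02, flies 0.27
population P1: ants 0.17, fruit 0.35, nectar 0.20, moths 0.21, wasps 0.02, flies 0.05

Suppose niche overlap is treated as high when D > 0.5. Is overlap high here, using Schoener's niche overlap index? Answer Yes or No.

Σ|p₁ᵢ − p₂ᵢ| = 0.08 + 0.29 + 0.04 + 0.03 + 0.00 + 0.22 = 0.66
D = 1 − ½ × 0.66 = 1 − 0.330 = 0.6700
D = 0.6700 > 0.5 → Yes.

Yes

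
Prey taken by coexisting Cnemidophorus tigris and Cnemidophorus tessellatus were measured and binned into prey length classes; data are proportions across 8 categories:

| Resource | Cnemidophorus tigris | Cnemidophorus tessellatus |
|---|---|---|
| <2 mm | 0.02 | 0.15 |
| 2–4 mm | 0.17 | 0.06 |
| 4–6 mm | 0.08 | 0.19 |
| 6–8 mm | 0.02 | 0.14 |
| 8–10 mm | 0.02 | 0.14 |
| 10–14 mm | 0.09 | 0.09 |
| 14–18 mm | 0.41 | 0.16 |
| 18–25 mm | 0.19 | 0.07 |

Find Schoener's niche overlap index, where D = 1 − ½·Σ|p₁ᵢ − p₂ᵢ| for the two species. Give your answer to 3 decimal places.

0.520

Σ|p₁ᵢ − p₂ᵢ| = 0.13 + 0.11 + 0.11 + 0.12 + 0.12 + 0.00 + 0.25 + 0.12 = 0.96
D = 1 − ½ × 0.96 = 1 − 0.480 = 0.52000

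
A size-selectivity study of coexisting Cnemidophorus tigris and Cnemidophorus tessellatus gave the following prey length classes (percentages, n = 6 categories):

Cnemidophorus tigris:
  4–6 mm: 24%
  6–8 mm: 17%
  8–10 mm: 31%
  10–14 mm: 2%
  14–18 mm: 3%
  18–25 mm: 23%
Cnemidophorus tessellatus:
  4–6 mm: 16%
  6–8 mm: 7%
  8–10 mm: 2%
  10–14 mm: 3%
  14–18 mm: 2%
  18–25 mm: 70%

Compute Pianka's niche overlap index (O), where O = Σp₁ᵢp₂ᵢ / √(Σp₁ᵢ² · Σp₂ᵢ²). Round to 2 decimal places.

0.62

Convert percentages to proportions (divide by 100).
Σ p₁ᵢp₂ᵢ = 0.0384 + 0.0119 + 0.0062 + 0.0006 + 0.0006 + 0.1610 = 0.2187
Σp_1ᵢ² = 0.24² + 0.17² + 0.31² + 0.02² + 0.03² + 0.23² = 0.0576 + 0.0289 + 0.0961 + 0.0004 + 0.0009 + 0.0529 = 0.2368
Σp_2ᵢ² = 0.16² + 0.07² + 0.02² + 0.03² + 0.02² + 0.70² = 0.0256 + 0.0049 + 0.0004 + 0.0009 + 0.0004 + 0.4900 = 0.5222
O = 0.2187 / √(0.2368 × 0.5222) = 0.2187 / 0.35165 = 0.6219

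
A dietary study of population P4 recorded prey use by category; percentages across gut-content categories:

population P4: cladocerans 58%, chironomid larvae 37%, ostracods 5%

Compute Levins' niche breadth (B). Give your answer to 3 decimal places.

Convert percentages to proportions (divide by 100).
Σpᵢ² = 0.58² + 0.37² + 0.05² = 0.3364 + 0.1369 + 0.0025 = 0.4758
B = 1 / 0.4758 = 2.10172

2.102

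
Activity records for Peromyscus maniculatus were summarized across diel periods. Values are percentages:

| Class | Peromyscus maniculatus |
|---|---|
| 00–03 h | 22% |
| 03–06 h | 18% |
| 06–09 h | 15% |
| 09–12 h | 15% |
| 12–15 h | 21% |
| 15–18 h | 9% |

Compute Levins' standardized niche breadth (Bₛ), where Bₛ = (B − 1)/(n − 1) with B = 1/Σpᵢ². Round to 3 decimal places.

Convert percentages to proportions (divide by 100).
Σpᵢ² = 0.22² + 0.18² + 0.15² + 0.15² + 0.21² + 0.09² = 0.0484 + 0.0324 + 0.0225 + 0.0225 + 0.0441 + 0.0081 = 0.1780
B = 1 / 0.1780 = 5.61798
Bₛ = (B − 1)/(n − 1) = (5.61798 − 1)/(6 − 1) = 4.61798/5 = 0.92360

0.924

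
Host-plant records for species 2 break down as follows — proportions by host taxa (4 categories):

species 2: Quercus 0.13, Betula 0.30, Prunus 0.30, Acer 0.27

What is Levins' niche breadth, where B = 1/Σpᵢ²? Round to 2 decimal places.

Σpᵢ² = 0.13² + 0.30² + 0.30² + 0.27² = 0.0169 + 0.0900 + 0.0900 + 0.0729 = 0.2698
B = 1 / 0.2698 = 3.7064

3.71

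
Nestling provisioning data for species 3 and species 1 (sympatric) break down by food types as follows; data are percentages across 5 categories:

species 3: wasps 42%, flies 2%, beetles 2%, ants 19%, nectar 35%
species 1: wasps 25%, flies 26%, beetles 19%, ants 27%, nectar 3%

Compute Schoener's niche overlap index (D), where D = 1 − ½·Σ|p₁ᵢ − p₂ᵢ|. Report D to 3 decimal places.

Convert percentages to proportions (divide by 100).
Σ|p₁ᵢ − p₂ᵢ| = 0.17 + 0.24 + 0.17 + 0.08 + 0.32 = 0.98
D = 1 − ½ × 0.98 = 1 − 0.490 = 0.51000

0.510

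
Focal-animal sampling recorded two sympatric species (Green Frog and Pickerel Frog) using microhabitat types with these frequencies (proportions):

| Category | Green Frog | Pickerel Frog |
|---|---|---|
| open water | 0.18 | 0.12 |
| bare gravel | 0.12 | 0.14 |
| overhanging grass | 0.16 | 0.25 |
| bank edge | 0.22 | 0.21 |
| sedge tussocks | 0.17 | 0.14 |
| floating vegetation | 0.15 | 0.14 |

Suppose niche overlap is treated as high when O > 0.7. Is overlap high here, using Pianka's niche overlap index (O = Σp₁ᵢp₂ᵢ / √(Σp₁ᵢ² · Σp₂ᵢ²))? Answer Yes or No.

Σ p₁ᵢp₂ᵢ = 0.0216 + 0.0168 + 0.0400 + 0.0462 + 0.0238 + 0.0210 = 0.1694
Σp_1ᵢ² = 0.18² + 0.12² + 0.16² + 0.22² + 0.17² + 0.15² = 0.0324 + 0.0144 + 0.0256 + 0.0484 + 0.0289 + 0.0225 = 0.1722
Σp_2ᵢ² = 0.12² + 0.14² + 0.25² + 0.21² + 0.14² + 0.14² = 0.0144 + 0.0196 + 0.0625 + 0.0441 + 0.0196 + 0.0196 = 0.1798
O = 0.1694 / √(0.1722 × 0.1798) = 0.1694 / 0.17596 = 0.9627
O = 0.9627 > 0.7 → Yes.

Yes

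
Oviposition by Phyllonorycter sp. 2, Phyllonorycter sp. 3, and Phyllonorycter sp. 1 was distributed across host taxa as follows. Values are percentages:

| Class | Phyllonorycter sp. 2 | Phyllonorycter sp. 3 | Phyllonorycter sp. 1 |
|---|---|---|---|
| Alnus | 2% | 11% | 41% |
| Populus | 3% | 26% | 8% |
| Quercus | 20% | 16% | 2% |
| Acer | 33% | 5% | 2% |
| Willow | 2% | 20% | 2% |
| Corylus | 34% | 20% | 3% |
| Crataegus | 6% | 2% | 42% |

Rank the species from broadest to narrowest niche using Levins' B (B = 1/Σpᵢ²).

Convert percentages to proportions (divide by 100).
Σp_2ᵢ² = 0.02² + 0.03² + 0.20² + 0.33² + 0.02² + 0.34² + 0.06² = 0.0004 + 0.0009 + 0.0400 + 0.1089 + 0.0004 + 0.1156 + 0.0036 = 0.2698
B_2 = 1 / 0.2698 = 3.7064
Σp_3ᵢ² = 0.11² + 0.26² + 0.16² + 0.05² + 0.20² + 0.20² + 0.02² = 0.0121 + 0.0676 + 0.0256 + 0.0025 + 0.0400 + 0.0400 + 0.0004 = 0.1882
B_3 = 1 / 0.1882 = 5.3135
Σp_1ᵢ² = 0.41² + 0.08² + 0.02² + 0.02² + 0.02² + 0.03² + 0.42² = 0.1681 + 0.0064 + 0.0004 + 0.0004 + 0.0004 + 0.0009 + 0.1764 = 0.3530
B_1 = 1 / 0.3530 = 2.8329
Ranking by B (broadest → narrowest): Phyllonorycter sp. 3 (5.31) > Phyllonorycter sp. 2 (3.71) > Phyllonorycter sp. 1 (2.83)

Phyllonorycter sp. 3 > Phyllonorycter sp. 2 > Phyllonorycter sp. 1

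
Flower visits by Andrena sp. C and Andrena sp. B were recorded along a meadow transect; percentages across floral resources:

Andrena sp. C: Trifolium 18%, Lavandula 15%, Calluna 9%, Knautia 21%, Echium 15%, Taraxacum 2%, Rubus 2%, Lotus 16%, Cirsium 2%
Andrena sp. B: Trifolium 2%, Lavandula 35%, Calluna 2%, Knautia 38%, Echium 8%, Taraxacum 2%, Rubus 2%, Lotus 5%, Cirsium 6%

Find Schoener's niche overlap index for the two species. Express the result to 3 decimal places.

0.590

Convert percentages to proportions (divide by 100).
Σ|p₁ᵢ − p₂ᵢ| = 0.16 + 0.20 + 0.07 + 0.17 + 0.07 + 0.00 + 0.00 + 0.11 + 0.04 = 0.82
D = 1 − ½ × 0.82 = 1 − 0.410 = 0.59000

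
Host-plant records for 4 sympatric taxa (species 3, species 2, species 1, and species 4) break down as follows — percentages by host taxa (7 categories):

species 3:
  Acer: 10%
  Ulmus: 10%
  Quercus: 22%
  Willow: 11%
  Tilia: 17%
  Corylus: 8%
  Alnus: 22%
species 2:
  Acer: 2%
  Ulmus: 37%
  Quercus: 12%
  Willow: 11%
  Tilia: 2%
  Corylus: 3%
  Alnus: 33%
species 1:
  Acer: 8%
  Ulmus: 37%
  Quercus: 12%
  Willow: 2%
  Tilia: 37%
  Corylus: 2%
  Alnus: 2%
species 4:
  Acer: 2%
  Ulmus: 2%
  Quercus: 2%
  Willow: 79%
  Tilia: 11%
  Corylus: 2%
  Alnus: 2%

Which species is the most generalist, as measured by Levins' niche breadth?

Convert percentages to proportions (divide by 100).
Σp_3ᵢ² = 0.10² + 0.10² + 0.22² + 0.11² + 0.17² + 0.08² + 0.22² = 0.0100 + 0.0100 + 0.0484 + 0.0121 + 0.0289 + 0.0064 + 0.0484 = 0.1642
B_3 = 1 / 0.1642 = 6.0901
Σp_2ᵢ² = 0.02² + 0.37² + 0.12² + 0.11² + 0.02² + 0.03² + 0.33² = 0.0004 + 0.1369 + 0.0144 + 0.0121 + 0.0004 + 0.0009 + 0.1089 = 0.2740
B_2 = 1 / 0.2740 = 3.6496
Σp_1ᵢ² = 0.08² + 0.37² + 0.12² + 0.02² + 0.37² + 0.02² + 0.02² = 0.0064 + 0.1369 + 0.0144 + 0.0004 + 0.1369 + 0.0004 + 0.0004 = 0.2958
B_1 = 1 / 0.2958 = 3.3807
Σp_4ᵢ² = 0.02² + 0.02² + 0.02² + 0.79² + 0.11² + 0.02² + 0.02² = 0.0004 + 0.0004 + 0.0004 + 0.6241 + 0.0121 + 0.0004 + 0.0004 = 0.6382
B_4 = 1 / 0.6382 = 1.5669
Highest B → broadest niche (most generalist): species 3 (B = 6.09).

species 3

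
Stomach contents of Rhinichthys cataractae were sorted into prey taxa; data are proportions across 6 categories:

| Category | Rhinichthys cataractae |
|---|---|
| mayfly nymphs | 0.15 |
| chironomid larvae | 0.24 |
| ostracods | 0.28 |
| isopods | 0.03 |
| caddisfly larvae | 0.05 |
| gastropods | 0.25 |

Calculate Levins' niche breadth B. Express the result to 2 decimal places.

Σpᵢ² = 0.15² + 0.24² + 0.28² + 0.03² + 0.05² + 0.25² = 0.0225 + 0.0576 + 0.0784 + 0.0009 + 0.0025 + 0.0625 = 0.2244
B = 1 / 0.2244 = 4.4563

4.46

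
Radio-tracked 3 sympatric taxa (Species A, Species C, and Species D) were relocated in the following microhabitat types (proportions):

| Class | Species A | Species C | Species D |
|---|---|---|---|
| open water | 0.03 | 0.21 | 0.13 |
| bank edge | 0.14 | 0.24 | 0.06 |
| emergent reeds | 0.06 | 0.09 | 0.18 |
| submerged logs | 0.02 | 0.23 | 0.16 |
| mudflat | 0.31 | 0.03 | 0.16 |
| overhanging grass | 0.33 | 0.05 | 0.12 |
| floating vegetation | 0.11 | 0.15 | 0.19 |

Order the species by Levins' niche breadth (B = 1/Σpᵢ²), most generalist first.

Σp_Aᵢ² = 0.03² + 0.14² + 0.06² + 0.02² + 0.31² + 0.33² + 0.11² = 0.0009 + 0.0196 + 0.0036 + 0.0004 + 0.0961 + 0.1089 + 0.0121 = 0.2416
B_A = 1 / 0.2416 = 4.1391
Σp_Cᵢ² = 0.21² + 0.24² + 0.09² + 0.23² + 0.03² + 0.05² + 0.15² = 0.0441 + 0.0576 + 0.0081 + 0.0529 + 0.0009 + 0.0025 + 0.0225 = 0.1886
B_C = 1 / 0.1886 = 5.3022
Σp_Dᵢ² = 0.13² + 0.06² + 0.18² + 0.16² + 0.16² + 0.12² + 0.19² = 0.0169 + 0.0036 + 0.0324 + 0.0256 + 0.0256 + 0.0144 + 0.0361 = 0.1546
B_D = 1 / 0.1546 = 6.4683
Ranking by B (broadest → narrowest): Species D (6.47) > Species C (5.30) > Species A (4.14)

Species D > Species C > Species A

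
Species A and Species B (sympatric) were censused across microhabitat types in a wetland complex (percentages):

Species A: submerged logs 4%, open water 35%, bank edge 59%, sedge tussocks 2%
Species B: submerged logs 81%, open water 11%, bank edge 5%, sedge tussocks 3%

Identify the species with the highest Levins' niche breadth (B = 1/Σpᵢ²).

Convert percentages to proportions (divide by 100).
Σp_Aᵢ² = 0.04² + 0.35² + 0.59² + 0.02² = 0.0016 + 0.1225 + 0.3481 + 0.0004 = 0.4726
B_A = 1 / 0.4726 = 2.1160
Σp_Bᵢ² = 0.81² + 0.11² + 0.05² + 0.03² = 0.6561 + 0.0121 + 0.0025 + 0.0009 = 0.6716
B_B = 1 / 0.6716 = 1.4890
Highest B → broadest niche (most generalist): Species A (B = 2.12).

Species A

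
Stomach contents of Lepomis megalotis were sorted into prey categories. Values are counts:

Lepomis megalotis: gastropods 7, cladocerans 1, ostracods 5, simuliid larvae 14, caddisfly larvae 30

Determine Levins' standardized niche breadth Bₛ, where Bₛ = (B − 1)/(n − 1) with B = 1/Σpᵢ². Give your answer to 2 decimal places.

0.44

Proportions for Lepomis megalotis (n=57): 7/57=0.1228, 1/57=0.0175, 5/57=0.0877, 14/57=0.2456, 30/57=0.5263
Σpᵢ² = 0.1228² + 0.0175² + 0.0877² + 0.2456² + 0.5263² = 0.015080 + 0.000306 + 0.007691 + 0.060319 + 0.276992 = 0.360388
B = 1 / 0.360388 = 2.7748
Bₛ = (B − 1)/(n − 1) = (2.7748 − 1)/(5 − 1) = 1.7748/4 = 0.4437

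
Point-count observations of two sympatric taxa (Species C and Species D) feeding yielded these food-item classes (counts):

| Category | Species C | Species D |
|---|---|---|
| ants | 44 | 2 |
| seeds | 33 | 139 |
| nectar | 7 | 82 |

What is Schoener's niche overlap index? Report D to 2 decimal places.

0.49

Proportions for Species C (n=84): 44/84=0.5238, 33/84=0.3929, 7/84=0.0833
Proportions for Species D (n=223): 2/223=0.0090, 139/223=0.6233, 82/223=0.3677
Σ|p₁ᵢ − p₂ᵢ| = 0.5148 + 0.2304 + 0.2844 = 1.0296
D = 1 − ½ × 1.0296 = 1 − 0.51480 = 0.48520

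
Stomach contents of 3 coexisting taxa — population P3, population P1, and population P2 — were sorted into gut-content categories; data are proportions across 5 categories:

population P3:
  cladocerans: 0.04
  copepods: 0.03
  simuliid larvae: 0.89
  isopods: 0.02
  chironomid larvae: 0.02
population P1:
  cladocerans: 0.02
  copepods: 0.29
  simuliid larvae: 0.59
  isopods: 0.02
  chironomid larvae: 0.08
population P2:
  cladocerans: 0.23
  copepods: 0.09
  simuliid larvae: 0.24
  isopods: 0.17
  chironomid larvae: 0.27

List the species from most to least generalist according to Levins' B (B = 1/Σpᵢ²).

population P2 > population P1 > population P3

Σp_P3ᵢ² = 0.04² + 0.03² + 0.89² + 0.02² + 0.02² = 0.0016 + 0.0009 + 0.7921 + 0.0004 + 0.0004 = 0.7954
B_P3 = 1 / 0.7954 = 1.2572
Σp_P1ᵢ² = 0.02² + 0.29² + 0.59² + 0.02² + 0.08² = 0.0004 + 0.0841 + 0.3481 + 0.0004 + 0.0064 = 0.4394
B_P1 = 1 / 0.4394 = 2.2758
Σp_P2ᵢ² = 0.23² + 0.09² + 0.24² + 0.17² + 0.27² = 0.0529 + 0.0081 + 0.0576 + 0.0289 + 0.0729 = 0.2204
B_P2 = 1 / 0.2204 = 4.5372
Ranking by B (broadest → narrowest): population P2 (4.54) > population P1 (2.28) > population P3 (1.26)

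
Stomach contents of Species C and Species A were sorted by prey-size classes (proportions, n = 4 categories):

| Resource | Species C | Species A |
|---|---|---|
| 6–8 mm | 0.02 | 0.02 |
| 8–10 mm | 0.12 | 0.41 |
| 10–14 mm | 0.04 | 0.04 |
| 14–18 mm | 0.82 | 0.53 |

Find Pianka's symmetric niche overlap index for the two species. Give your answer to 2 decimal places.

0.87

Σ p₁ᵢp₂ᵢ = 0.0004 + 0.0492 + 0.0016 + 0.4346 = 0.4858
Σp_1ᵢ² = 0.02² + 0.12² + 0.04² + 0.82² = 0.0004 + 0.0144 + 0.0016 + 0.6724 = 0.6888
Σp_2ᵢ² = 0.02² + 0.41² + 0.04² + 0.53² = 0.0004 + 0.1681 + 0.0016 + 0.2809 = 0.4510
O = 0.4858 / √(0.6888 × 0.4510) = 0.4858 / 0.55736 = 0.8716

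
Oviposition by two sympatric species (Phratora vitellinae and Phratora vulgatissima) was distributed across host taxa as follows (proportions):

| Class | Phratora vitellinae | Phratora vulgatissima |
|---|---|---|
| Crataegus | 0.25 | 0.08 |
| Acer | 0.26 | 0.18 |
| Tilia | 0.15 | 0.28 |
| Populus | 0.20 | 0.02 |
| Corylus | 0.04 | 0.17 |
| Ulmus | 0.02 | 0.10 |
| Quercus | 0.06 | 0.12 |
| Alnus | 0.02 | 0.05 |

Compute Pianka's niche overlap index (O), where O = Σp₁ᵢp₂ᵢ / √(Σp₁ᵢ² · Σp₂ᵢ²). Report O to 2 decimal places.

Σ p₁ᵢp₂ᵢ = 0.0200 + 0.0468 + 0.0420 + 0.0040 + 0.0068 + 0.0020 + 0.0072 + 0.0010 = 0.1298
Σp_1ᵢ² = 0.25² + 0.26² + 0.15² + 0.20² + 0.04² + 0.02² + 0.06² + 0.02² = 0.0625 + 0.0676 + 0.0225 + 0.0400 + 0.0016 + 0.0004 + 0.0036 + 0.0004 = 0.1986
Σp_2ᵢ² = 0.08² + 0.18² + 0.28² + 0.02² + 0.17² + 0.10² + 0.12² + 0.05² = 0.0064 + 0.0324 + 0.0784 + 0.0004 + 0.0289 + 0.0100 + 0.0144 + 0.0025 = 0.1734
O = 0.1298 / √(0.1986 × 0.1734) = 0.1298 / 0.18557 = 0.6995

0.70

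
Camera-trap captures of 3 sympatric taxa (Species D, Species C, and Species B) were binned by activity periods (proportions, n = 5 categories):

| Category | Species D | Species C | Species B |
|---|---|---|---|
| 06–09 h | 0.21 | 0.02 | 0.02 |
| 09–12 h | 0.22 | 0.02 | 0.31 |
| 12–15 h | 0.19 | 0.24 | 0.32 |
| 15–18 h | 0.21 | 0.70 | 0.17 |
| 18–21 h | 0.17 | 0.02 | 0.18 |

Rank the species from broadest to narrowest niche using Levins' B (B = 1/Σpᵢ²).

Σp_Dᵢ² = 0.21² + 0.22² + 0.19² + 0.21² + 0.17² = 0.0441 + 0.0484 + 0.0361 + 0.0441 + 0.0289 = 0.2016
B_D = 1 / 0.2016 = 4.9603
Σp_Cᵢ² = 0.02² + 0.02² + 0.24² + 0.70² + 0.02² = 0.0004 + 0.0004 + 0.0576 + 0.4900 + 0.0004 = 0.5488
B_C = 1 / 0.5488 = 1.8222
Σp_Bᵢ² = 0.02² + 0.31² + 0.32² + 0.17² + 0.18² = 0.0004 + 0.0961 + 0.1024 + 0.0289 + 0.0324 = 0.2602
B_B = 1 / 0.2602 = 3.8432
Ranking by B (broadest → narrowest): Species D (4.96) > Species B (3.84) > Species C (1.82)

Species D > Species B > Species C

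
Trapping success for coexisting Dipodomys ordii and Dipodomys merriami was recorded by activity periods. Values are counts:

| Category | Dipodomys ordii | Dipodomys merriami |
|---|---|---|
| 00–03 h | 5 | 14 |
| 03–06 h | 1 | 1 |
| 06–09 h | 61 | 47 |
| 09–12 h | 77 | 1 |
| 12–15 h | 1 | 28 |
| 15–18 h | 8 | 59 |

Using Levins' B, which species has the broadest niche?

Dipodomys merriami

Proportions for Dipodomys ordii (n=153): 5/153=0.0327, 1/153=0.0065, 61/153=0.3987, 77/153=0.5033, 1/153=0.0065, 8/153=0.0523
Proportions for Dipodomys merriami (n=150): 14/150=0.0933, 1/150=0.0067, 47/150=0.3133, 1/150=0.0067, 28/150=0.1867, 59/150=0.3933
Σp_ordiᵢ² = 0.0327² + 0.0065² + 0.3987² + 0.5033² + 0.0065² + 0.0523² = 0.001069 + 0.000042 + 0.158962 + 0.253311 + 0.000042 + 0.002735 = 0.416161
B_ordi = 1 / 0.416161 = 2.4029
Σp_merrᵢ² = 0.0933² + 0.0067² + 0.3133² + 0.0067² + 0.1867² + 0.3933² = 0.008705 + 0.000045 + 0.098157 + 0.000045 + 0.034857 + 0.154685 = 0.296494
B_merr = 1 / 0.296494 = 3.3727
Highest B → broadest niche (most generalist): Dipodomys merriami (B = 3.37).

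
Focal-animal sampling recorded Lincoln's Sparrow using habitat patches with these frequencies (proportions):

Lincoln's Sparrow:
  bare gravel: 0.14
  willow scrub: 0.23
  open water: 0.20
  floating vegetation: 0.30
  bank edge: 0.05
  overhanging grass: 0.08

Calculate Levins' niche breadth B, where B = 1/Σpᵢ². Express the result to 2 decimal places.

Σpᵢ² = 0.14² + 0.23² + 0.20² + 0.30² + 0.05² + 0.08² = 0.0196 + 0.0529 + 0.0400 + 0.0900 + 0.0025 + 0.0064 = 0.2114
B = 1 / 0.2114 = 4.7304

4.73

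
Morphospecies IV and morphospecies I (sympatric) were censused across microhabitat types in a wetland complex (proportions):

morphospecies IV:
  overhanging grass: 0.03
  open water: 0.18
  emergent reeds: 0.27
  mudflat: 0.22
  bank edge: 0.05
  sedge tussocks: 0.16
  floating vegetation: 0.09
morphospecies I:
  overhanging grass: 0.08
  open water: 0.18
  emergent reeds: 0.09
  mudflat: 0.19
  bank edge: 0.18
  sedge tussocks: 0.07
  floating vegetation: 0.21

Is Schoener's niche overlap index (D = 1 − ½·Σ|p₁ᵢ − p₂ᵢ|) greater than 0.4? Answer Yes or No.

Σ|p₁ᵢ − p₂ᵢ| = 0.05 + 0.00 + 0.18 + 0.03 + 0.13 + 0.09 + 0.12 = 0.60
D = 1 − ½ × 0.60 = 1 − 0.300 = 0.7000
D = 0.7000 > 0.4 → Yes.

Yes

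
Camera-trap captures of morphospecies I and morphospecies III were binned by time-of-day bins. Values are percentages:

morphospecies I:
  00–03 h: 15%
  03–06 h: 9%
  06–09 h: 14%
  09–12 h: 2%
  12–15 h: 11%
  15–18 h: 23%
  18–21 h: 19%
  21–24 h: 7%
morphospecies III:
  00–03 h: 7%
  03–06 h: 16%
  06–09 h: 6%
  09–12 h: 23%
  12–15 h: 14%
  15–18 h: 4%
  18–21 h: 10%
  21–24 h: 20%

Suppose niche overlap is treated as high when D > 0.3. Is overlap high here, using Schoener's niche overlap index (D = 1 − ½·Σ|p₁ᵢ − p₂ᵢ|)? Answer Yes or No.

Convert percentages to proportions (divide by 100).
Σ|p₁ᵢ − p₂ᵢ| = 0.08 + 0.07 + 0.08 + 0.21 + 0.03 + 0.19 + 0.09 + 0.13 = 0.88
D = 1 − ½ × 0.88 = 1 − 0.440 = 0.5600
D = 0.5600 > 0.3 → Yes.

Yes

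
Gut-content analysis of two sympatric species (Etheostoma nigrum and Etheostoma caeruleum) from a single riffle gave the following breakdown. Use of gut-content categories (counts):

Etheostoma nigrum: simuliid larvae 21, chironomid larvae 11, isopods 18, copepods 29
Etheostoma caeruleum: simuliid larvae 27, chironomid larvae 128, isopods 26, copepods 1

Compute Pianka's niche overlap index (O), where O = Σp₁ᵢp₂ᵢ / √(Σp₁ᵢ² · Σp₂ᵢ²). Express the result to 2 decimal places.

Proportions for Etheostoma nigrum (n=79): 21/79=0.2658, 11/79=0.1392, 18/79=0.2278, 29/79=0.3671
Proportions for Etheostoma caeruleum (n=182): 27/182=0.1484, 128/182=0.7033, 26/182=0.1429, 1/182=0.0055
Σ p₁ᵢp₂ᵢ = 0.039445 + 0.097899 + 0.032553 + 0.002019 = 0.171916
Σp_1ᵢ² = 0.2658² + 0.1392² + 0.2278² + 0.3671² = 0.070650 + 0.019377 + 0.051893 + 0.134762 = 0.276682
Σp_2ᵢ² = 0.1484² + 0.7033² + 0.1429² + 0.0055² = 0.022023 + 0.494631 + 0.020420 + 0.000030 = 0.537104
O = 0.171916 / √(0.276682 × 0.537104) = 0.171916 / 0.3854958 = 0.4460

0.45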